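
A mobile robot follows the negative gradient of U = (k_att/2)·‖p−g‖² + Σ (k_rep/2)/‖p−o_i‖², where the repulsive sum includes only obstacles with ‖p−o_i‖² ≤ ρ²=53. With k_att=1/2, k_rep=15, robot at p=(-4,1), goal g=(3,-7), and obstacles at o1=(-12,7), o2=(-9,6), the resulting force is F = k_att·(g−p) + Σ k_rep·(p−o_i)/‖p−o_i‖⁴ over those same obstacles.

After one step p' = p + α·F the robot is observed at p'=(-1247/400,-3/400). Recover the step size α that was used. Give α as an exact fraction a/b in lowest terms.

α = 1/4

F_att = 1/2·(g−p) = 1/2·(7,-8) = (3.5000,-4.0000)
o1: d²=100 > ρ²=53 → inactive
o2: d²=50 ≤ ρ²=53; F_rep = 15·(5,-5)/50² = (0.0300,-0.0300)
F = F_att + ΣF_rep = (3.5300,-4.0300)
Δp = p'−p = (0.8825,-1.0075); α = Δx/Fx = (353/400) / (353/100) = 1/4
check: Δy/Fy = (-403/400) / (-403/100) = 1/4 ✓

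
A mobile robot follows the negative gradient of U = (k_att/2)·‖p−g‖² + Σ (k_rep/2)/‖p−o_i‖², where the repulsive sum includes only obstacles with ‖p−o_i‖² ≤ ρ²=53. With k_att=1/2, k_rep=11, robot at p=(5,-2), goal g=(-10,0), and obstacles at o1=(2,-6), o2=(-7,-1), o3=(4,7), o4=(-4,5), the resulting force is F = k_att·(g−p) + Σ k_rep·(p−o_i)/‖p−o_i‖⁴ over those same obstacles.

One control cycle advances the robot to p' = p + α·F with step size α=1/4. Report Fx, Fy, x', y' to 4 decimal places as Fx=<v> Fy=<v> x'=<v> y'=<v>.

F_att = 1/2·(g−p) = 1/2·(-15,2) = (-7.5000,1.0000)
o1: d²=25 ≤ ρ²=53; F_rep = 11·(3,4)/25² = (0.0528,0.0704)
o2: d²=145 > ρ²=53 → inactive
o3: d²=82 > ρ²=53 → inactive
o4: d²=130 > ρ²=53 → inactive
F = F_att + ΣF_rep = (-7.4472,1.0704)
p' = p + 1/4·F = (3.1382,-1.7324)

Fx=-7.4472 Fy=1.0704 x'=3.1382 y'=-1.7324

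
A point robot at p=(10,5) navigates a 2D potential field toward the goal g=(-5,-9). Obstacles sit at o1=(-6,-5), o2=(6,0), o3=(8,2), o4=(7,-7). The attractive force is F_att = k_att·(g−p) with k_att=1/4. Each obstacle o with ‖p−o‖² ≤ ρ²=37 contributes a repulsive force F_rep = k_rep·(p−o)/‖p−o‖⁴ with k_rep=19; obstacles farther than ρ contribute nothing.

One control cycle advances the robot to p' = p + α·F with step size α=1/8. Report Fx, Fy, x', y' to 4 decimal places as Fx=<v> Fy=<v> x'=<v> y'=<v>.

F_att = 1/4·(g−p) = 1/4·(-15,-14) = (-3.7500,-3.5000)
o1: d²=356 > ρ²=37 → inactive
o2: d²=41 > ρ²=37 → inactive
o3: d²=13 ≤ ρ²=37; F_rep = 19·(2,3)/13² = (0.2249,0.3373)
o4: d²=153 > ρ²=37 → inactive
F = F_att + ΣF_rep = (-3.5251,-3.1627)
p' = p + 1/8·F = (9.5594,4.6047)

Fx=-3.5251 Fy=-3.1627 x'=9.5594 y'=4.6047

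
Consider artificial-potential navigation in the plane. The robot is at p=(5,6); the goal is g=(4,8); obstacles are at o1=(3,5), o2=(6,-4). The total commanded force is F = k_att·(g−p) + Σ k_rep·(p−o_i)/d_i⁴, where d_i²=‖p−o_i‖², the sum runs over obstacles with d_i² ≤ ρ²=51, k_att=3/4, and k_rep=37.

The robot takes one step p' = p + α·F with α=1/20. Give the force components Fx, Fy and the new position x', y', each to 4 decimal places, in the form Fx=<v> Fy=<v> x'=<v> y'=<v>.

Fx=2.2100 Fy=2.9800 x'=5.1105 y'=6.1490

F_att = 3/4·(g−p) = 3/4·(-1,2) = (-0.7500,1.5000)
o1: d²=5 ≤ ρ²=51; F_rep = 37·(2,1)/5² = (2.9600,1.4800)
o2: d²=101 > ρ²=51 → inactive
F = F_att + ΣF_rep = (2.2100,2.9800)
p' = p + 1/20·F = (5.1105,6.1490)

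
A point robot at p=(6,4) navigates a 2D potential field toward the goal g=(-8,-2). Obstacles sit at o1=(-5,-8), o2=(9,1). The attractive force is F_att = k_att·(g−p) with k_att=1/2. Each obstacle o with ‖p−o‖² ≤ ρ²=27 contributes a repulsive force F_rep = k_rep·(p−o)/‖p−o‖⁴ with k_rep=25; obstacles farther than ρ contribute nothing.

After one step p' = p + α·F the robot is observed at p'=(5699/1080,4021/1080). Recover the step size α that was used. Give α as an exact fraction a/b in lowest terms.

α = 1/10

F_att = 1/2·(g−p) = 1/2·(-14,-6) = (-7.0000,-3.0000)
o1: d²=265 > ρ²=27 → inactive
o2: d²=18 ≤ ρ²=27; F_rep = 25·(-3,3)/18² = (-0.2315,0.2315)
F = F_att + ΣF_rep = (-7.2315,-2.7685)
Δp = p'−p = (-0.7231,-0.2769); α = Δx/Fx = (-781/1080) / (-781/108) = 1/10
check: Δy/Fy = (-299/1080) / (-299/108) = 1/10 ✓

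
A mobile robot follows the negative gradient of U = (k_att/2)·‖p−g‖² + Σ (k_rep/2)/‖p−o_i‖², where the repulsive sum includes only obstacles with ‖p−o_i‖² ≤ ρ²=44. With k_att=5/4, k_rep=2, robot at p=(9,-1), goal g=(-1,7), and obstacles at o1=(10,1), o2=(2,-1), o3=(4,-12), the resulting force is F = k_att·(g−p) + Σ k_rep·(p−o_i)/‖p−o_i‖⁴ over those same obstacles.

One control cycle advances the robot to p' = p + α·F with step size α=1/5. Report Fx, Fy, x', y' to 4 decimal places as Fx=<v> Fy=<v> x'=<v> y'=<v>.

Fx=-12.5800 Fy=9.8400 x'=6.4840 y'=0.9680

F_att = 5/4·(g−p) = 5/4·(-10,8) = (-12.5000,10.0000)
o1: d²=5 ≤ ρ²=44; F_rep = 2·(-1,-2)/5² = (-0.0800,-0.1600)
o2: d²=49 > ρ²=44 → inactive
o3: d²=146 > ρ²=44 → inactive
F = F_att + ΣF_rep = (-12.5800,9.8400)
p' = p + 1/5·F = (6.4840,0.9680)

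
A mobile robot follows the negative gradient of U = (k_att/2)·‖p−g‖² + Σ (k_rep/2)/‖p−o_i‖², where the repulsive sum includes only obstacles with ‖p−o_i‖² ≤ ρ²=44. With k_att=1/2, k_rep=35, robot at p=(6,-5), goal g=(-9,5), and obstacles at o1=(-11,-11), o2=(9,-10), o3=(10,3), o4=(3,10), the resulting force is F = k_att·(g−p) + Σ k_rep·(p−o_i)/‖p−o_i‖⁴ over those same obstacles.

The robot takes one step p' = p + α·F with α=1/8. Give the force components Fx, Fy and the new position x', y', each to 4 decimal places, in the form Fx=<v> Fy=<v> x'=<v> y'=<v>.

Fx=-7.5908 Fy=5.1514 x'=5.0511 y'=-4.3561

F_att = 1/2·(g−p) = 1/2·(-15,10) = (-7.5000,5.0000)
o1: d²=325 > ρ²=44 → inactive
o2: d²=34 ≤ ρ²=44; F_rep = 35·(-3,5)/34² = (-0.0908,0.1514)
o3: d²=80 > ρ²=44 → inactive
o4: d²=234 > ρ²=44 → inactive
F = F_att + ΣF_rep = (-7.5908,5.1514)
p' = p + 1/8·F = (5.0511,-4.3561)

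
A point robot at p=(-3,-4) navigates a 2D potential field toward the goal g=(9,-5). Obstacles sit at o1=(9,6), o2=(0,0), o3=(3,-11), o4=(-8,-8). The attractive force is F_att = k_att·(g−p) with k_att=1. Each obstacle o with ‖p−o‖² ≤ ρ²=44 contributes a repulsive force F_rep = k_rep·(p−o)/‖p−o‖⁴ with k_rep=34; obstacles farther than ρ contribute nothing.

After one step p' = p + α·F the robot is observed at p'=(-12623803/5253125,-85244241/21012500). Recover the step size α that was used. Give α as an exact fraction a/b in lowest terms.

α = 1/20

F_att = 1·(g−p) = 1·(12,-1) = (12.0000,-1.0000)
o1: d²=244 > ρ²=44 → inactive
o2: d²=25 ≤ ρ²=44; F_rep = 34·(-3,-4)/25² = (-0.1632,-0.2176)
o3: d²=85 > ρ²=44 → inactive
o4: d²=41 ≤ ρ²=44; F_rep = 34·(5,4)/41² = (0.1011,0.0809)
F = F_att + ΣF_rep = (11.9379,-1.1367)
Δp = p'−p = (0.5969,-0.0568); α = Δx/Fx = (3135572/5253125) / (12542288/1050625) = 1/20
check: Δy/Fy = (-1194241/21012500) / (-1194241/1050625) = 1/20 ✓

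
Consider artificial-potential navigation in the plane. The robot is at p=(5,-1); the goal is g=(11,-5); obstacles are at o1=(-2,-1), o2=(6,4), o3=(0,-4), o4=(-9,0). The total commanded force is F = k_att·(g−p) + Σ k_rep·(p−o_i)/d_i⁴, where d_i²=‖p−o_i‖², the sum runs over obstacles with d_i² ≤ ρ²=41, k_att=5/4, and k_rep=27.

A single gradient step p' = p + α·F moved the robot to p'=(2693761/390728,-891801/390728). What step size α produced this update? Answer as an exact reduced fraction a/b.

F_att = 5/4·(g−p) = 5/4·(6,-4) = (7.5000,-5.0000)
o1: d²=49 > ρ²=41 → inactive
o2: d²=26 ≤ ρ²=41; F_rep = 27·(-1,-5)/26² = (-0.0399,-0.1997)
o3: d²=34 ≤ ρ²=41; F_rep = 27·(5,3)/34² = (0.1168,0.0701)
o4: d²=197 > ρ²=41 → inactive
F = F_att + ΣF_rep = (7.5768,-5.1296)
Δp = p'−p = (1.8942,-1.2824); α = Δx/Fx = (740121/390728) / (740121/97682) = 1/4
check: Δy/Fy = (-501073/390728) / (-501073/97682) = 1/4 ✓

α = 1/4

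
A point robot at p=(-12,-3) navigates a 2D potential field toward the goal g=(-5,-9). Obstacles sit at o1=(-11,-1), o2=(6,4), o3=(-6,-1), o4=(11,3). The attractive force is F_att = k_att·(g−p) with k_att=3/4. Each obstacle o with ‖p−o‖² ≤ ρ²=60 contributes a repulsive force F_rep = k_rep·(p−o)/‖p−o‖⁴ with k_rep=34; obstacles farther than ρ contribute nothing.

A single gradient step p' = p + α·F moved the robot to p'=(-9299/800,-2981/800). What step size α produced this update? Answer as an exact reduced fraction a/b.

F_att = 3/4·(g−p) = 3/4·(7,-6) = (5.2500,-4.5000)
o1: d²=5 ≤ ρ²=60; F_rep = 34·(-1,-2)/5² = (-1.3600,-2.7200)
o2: d²=373 > ρ²=60 → inactive
o3: d²=40 ≤ ρ²=60; F_rep = 34·(-6,-2)/40² = (-0.1275,-0.0425)
o4: d²=565 > ρ²=60 → inactive
F = F_att + ΣF_rep = (3.7625,-7.2625)
Δp = p'−p = (0.3762,-0.7262); α = Δx/Fx = (301/800) / (301/80) = 1/10
check: Δy/Fy = (-581/800) / (-581/80) = 1/10 ✓

α = 1/10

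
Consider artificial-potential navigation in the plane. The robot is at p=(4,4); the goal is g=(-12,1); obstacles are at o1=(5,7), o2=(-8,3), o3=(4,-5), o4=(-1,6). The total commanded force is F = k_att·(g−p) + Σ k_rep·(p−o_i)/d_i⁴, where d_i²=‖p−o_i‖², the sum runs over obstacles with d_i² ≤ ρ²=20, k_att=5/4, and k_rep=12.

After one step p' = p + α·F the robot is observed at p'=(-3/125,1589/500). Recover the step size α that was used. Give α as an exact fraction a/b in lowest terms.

F_att = 5/4·(g−p) = 5/4·(-16,-3) = (-20.0000,-3.7500)
o1: d²=10 ≤ ρ²=20; F_rep = 12·(-1,-3)/10² = (-0.1200,-0.3600)
o2: d²=145 > ρ²=20 → inactive
o3: d²=81 > ρ²=20 → inactive
o4: d²=29 > ρ²=20 → inactive
F = F_att + ΣF_rep = (-20.1200,-4.1100)
Δp = p'−p = (-4.0240,-0.8220); α = Δx/Fx = (-503/125) / (-503/25) = 1/5
check: Δy/Fy = (-411/500) / (-411/100) = 1/5 ✓

α = 1/5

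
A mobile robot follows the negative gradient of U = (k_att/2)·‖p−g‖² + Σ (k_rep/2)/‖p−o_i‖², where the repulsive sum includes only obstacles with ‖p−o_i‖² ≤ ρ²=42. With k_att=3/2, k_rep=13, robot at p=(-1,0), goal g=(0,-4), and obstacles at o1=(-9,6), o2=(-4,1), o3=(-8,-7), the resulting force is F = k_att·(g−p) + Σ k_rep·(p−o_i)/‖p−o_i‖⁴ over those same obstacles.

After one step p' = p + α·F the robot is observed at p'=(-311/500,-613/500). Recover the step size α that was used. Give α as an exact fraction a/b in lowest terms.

F_att = 3/2·(g−p) = 3/2·(1,-4) = (1.5000,-6.0000)
o1: d²=100 > ρ²=42 → inactive
o2: d²=10 ≤ ρ²=42; F_rep = 13·(3,-1)/10² = (0.3900,-0.1300)
o3: d²=98 > ρ²=42 → inactive
F = F_att + ΣF_rep = (1.8900,-6.1300)
Δp = p'−p = (0.3780,-1.2260); α = Δx/Fx = (189/500) / (189/100) = 1/5
check: Δy/Fy = (-613/500) / (-613/100) = 1/5 ✓

α = 1/5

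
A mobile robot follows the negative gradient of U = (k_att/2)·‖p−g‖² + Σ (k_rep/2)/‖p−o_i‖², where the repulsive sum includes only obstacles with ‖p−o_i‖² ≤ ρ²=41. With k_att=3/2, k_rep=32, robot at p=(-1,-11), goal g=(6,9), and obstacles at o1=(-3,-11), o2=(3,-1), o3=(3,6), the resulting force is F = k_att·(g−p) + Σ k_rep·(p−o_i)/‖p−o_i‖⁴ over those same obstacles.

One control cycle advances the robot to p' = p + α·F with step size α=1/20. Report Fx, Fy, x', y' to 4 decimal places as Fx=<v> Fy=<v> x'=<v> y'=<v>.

Fx=14.5000 Fy=30.0000 x'=-0.2750 y'=-9.5000

F_att = 3/2·(g−p) = 3/2·(7,20) = (10.5000,30.0000)
o1: d²=4 ≤ ρ²=41; F_rep = 32·(2,0)/4² = (4.0000,0.0000)
o2: d²=116 > ρ²=41 → inactive
o3: d²=305 > ρ²=41 → inactive
F = F_att + ΣF_rep = (14.5000,30.0000)
p' = p + 1/20·F = (-0.2750,-9.5000)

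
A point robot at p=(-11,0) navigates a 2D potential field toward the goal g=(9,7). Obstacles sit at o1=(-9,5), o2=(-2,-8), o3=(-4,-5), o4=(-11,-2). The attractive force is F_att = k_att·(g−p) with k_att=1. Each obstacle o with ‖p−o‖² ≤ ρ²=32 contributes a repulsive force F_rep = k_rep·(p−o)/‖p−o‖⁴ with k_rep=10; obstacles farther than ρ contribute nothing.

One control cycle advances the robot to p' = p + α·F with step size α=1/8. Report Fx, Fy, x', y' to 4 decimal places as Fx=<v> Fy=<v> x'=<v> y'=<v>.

Fx=19.9762 Fy=8.1905 x'=-8.5030 y'=1.0238

F_att = 1·(g−p) = 1·(20,7) = (20.0000,7.0000)
o1: d²=29 ≤ ρ²=32; F_rep = 10·(-2,-5)/29² = (-0.0238,-0.0595)
o2: d²=145 > ρ²=32 → inactive
o3: d²=74 > ρ²=32 → inactive
o4: d²=4 ≤ ρ²=32; F_rep = 10·(0,2)/4² = (0.0000,1.2500)
F = F_att + ΣF_rep = (19.9762,8.1905)
p' = p + 1/8·F = (-8.5030,1.0238)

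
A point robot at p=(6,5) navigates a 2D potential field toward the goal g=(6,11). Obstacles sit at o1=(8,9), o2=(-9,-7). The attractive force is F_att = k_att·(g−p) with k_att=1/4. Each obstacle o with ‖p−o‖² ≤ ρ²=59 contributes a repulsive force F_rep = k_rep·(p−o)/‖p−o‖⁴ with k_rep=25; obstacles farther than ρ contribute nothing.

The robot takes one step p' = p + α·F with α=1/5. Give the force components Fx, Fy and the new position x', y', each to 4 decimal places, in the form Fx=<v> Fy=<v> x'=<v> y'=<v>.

Fx=-0.1250 Fy=1.2500 x'=5.9750 y'=5.2500

F_att = 1/4·(g−p) = 1/4·(0,6) = (0.0000,1.5000)
o1: d²=20 ≤ ρ²=59; F_rep = 25·(-2,-4)/20² = (-0.1250,-0.2500)
o2: d²=369 > ρ²=59 → inactive
F = F_att + ΣF_rep = (-0.1250,1.2500)
p' = p + 1/5·F = (5.9750,5.2500)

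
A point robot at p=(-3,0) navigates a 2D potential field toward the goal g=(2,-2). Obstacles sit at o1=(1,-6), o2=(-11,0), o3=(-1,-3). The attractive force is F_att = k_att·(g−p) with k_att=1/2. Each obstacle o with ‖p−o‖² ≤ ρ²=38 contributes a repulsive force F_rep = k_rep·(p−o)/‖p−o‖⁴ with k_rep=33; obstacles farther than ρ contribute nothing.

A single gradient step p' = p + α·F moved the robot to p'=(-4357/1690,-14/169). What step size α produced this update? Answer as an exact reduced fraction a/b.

α = 1/5

F_att = 1/2·(g−p) = 1/2·(5,-2) = (2.5000,-1.0000)
o1: d²=52 > ρ²=38 → inactive
o2: d²=64 > ρ²=38 → inactive
o3: d²=13 ≤ ρ²=38; F_rep = 33·(-2,3)/13² = (-0.3905,0.5858)
F = F_att + ΣF_rep = (2.1095,-0.4142)
Δp = p'−p = (0.4219,-0.0828); α = Δx/Fx = (713/1690) / (713/338) = 1/5
check: Δy/Fy = (-14/169) / (-70/169) = 1/5 ✓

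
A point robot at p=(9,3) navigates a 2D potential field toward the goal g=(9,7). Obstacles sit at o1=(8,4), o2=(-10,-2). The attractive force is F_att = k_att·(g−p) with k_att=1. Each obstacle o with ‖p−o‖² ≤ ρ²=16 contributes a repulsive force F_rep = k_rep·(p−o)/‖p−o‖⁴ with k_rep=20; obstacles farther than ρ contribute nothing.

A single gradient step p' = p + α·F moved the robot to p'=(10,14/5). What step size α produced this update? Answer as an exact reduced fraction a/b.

α = 1/5

F_att = 1·(g−p) = 1·(0,4) = (0.0000,4.0000)
o1: d²=2 ≤ ρ²=16; F_rep = 20·(1,-1)/2² = (5.0000,-5.0000)
o2: d²=386 > ρ²=16 → inactive
F = F_att + ΣF_rep = (5.0000,-1.0000)
Δp = p'−p = (1.0000,-0.2000); α = Δx/Fx = (1) / (5) = 1/5
check: Δy/Fy = (-1/5) / (-1) = 1/5 ✓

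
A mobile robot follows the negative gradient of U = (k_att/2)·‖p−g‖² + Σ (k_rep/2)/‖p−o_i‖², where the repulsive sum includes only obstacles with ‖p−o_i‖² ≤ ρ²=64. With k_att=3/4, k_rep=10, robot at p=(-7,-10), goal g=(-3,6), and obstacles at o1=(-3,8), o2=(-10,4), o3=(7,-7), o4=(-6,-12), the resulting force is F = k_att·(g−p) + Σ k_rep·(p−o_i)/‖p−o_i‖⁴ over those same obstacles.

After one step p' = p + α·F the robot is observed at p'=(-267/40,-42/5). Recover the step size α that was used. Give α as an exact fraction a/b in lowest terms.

F_att = 3/4·(g−p) = 3/4·(4,16) = (3.0000,12.0000)
o1: d²=340 > ρ²=64 → inactive
o2: d²=205 > ρ²=64 → inactive
o3: d²=205 > ρ²=64 → inactive
o4: d²=5 ≤ ρ²=64; F_rep = 10·(-1,2)/5² = (-0.4000,0.8000)
F = F_att + ΣF_rep = (2.6000,12.8000)
Δp = p'−p = (0.3250,1.6000); α = Δx/Fx = (13/40) / (13/5) = 1/8
check: Δy/Fy = (8/5) / (64/5) = 1/8 ✓

α = 1/8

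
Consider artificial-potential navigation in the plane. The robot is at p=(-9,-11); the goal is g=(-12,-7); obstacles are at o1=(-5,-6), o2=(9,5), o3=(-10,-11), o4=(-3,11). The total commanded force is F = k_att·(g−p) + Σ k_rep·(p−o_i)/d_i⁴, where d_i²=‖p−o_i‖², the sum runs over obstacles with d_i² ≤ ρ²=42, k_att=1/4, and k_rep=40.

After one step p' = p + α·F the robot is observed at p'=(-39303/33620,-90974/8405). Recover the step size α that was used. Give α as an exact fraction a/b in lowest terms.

F_att = 1/4·(g−p) = 1/4·(-3,4) = (-0.7500,1.0000)
o1: d²=41 ≤ ρ²=42; F_rep = 40·(-4,-5)/41² = (-0.0952,-0.1190)
o2: d²=580 > ρ²=42 → inactive
o3: d²=1 ≤ ρ²=42; F_rep = 40·(1,0)/1² = (40.0000,0.0000)
o4: d²=520 > ρ²=42 → inactive
F = F_att + ΣF_rep = (39.1548,0.8810)
Δp = p'−p = (7.8310,0.1762); α = Δx/Fx = (263277/33620) / (263277/6724) = 1/5
check: Δy/Fy = (1481/8405) / (1481/1681) = 1/5 ✓

α = 1/5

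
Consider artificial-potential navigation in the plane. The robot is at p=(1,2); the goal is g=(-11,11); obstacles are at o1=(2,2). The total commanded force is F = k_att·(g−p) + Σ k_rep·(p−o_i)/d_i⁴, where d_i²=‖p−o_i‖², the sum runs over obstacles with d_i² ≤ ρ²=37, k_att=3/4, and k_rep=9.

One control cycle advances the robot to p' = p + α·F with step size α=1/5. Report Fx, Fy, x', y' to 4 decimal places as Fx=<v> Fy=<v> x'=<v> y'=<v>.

F_att = 3/4·(g−p) = 3/4·(-12,9) = (-9.0000,6.7500)
o1: d²=1 ≤ ρ²=37; F_rep = 9·(-1,0)/1² = (-9.0000,0.0000)
F = F_att + ΣF_rep = (-18.0000,6.7500)
p' = p + 1/5·F = (-2.6000,3.3500)

Fx=-18.0000 Fy=6.7500 x'=-2.6000 y'=3.3500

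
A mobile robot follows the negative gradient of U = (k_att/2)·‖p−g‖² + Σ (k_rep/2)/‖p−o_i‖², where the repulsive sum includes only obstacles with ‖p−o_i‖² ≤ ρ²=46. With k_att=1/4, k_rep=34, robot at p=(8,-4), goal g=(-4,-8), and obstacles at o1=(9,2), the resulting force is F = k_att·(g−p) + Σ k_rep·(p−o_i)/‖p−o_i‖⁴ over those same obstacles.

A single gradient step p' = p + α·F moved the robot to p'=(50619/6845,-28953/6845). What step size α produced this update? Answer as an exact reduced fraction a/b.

F_att = 1/4·(g−p) = 1/4·(-12,-4) = (-3.0000,-1.0000)
o1: d²=37 ≤ ρ²=46; F_rep = 34·(-1,-6)/37² = (-0.0248,-0.1490)
F = F_att + ΣF_rep = (-3.0248,-1.1490)
Δp = p'−p = (-0.6050,-0.2298); α = Δx/Fx = (-4141/6845) / (-4141/1369) = 1/5
check: Δy/Fy = (-1573/6845) / (-1573/1369) = 1/5 ✓

α = 1/5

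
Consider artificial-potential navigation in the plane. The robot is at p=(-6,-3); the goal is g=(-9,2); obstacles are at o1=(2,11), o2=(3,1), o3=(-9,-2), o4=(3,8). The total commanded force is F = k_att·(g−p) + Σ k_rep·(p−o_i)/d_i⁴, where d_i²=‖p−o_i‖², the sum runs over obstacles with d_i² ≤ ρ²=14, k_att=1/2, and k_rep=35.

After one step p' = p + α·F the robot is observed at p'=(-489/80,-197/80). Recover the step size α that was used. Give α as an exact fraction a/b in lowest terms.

F_att = 1/2·(g−p) = 1/2·(-3,5) = (-1.5000,2.5000)
o1: d²=260 > ρ²=14 → inactive
o2: d²=97 > ρ²=14 → inactive
o3: d²=10 ≤ ρ²=14; F_rep = 35·(3,-1)/10² = (1.0500,-0.3500)
o4: d²=202 > ρ²=14 → inactive
F = F_att + ΣF_rep = (-0.4500,2.1500)
Δp = p'−p = (-0.1125,0.5375); α = Δx/Fx = (-9/80) / (-9/20) = 1/4
check: Δy/Fy = (43/80) / (43/20) = 1/4 ✓

α = 1/4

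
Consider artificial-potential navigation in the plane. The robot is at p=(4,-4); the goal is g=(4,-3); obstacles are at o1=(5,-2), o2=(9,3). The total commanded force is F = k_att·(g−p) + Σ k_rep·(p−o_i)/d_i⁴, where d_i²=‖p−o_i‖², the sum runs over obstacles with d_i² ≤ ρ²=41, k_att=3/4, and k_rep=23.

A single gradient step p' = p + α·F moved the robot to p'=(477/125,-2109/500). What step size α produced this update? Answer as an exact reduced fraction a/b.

α = 1/5

F_att = 3/4·(g−p) = 3/4·(0,1) = (0.0000,0.7500)
o1: d²=5 ≤ ρ²=41; F_rep = 23·(-1,-2)/5² = (-0.9200,-1.8400)
o2: d²=74 > ρ²=41 → inactive
F = F_att + ΣF_rep = (-0.9200,-1.0900)
Δp = p'−p = (-0.1840,-0.2180); α = Δx/Fx = (-23/125) / (-23/25) = 1/5
check: Δy/Fy = (-109/500) / (-109/100) = 1/5 ✓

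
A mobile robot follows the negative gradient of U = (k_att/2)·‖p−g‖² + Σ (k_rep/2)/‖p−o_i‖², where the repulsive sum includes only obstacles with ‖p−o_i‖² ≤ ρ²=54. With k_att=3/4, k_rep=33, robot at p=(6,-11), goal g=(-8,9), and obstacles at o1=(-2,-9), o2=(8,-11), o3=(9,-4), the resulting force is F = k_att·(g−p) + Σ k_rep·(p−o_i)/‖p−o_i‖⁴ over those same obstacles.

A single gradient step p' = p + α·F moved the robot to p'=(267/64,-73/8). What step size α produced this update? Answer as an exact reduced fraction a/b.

F_att = 3/4·(g−p) = 3/4·(-14,20) = (-10.5000,15.0000)
o1: d²=68 > ρ²=54 → inactive
o2: d²=4 ≤ ρ²=54; F_rep = 33·(-2,0)/4² = (-4.1250,0.0000)
o3: d²=58 > ρ²=54 → inactive
F = F_att + ΣF_rep = (-14.6250,15.0000)
Δp = p'−p = (-1.8281,1.8750); α = Δx/Fx = (-117/64) / (-117/8) = 1/8
check: Δy/Fy = (15/8) / (15) = 1/8 ✓

α = 1/8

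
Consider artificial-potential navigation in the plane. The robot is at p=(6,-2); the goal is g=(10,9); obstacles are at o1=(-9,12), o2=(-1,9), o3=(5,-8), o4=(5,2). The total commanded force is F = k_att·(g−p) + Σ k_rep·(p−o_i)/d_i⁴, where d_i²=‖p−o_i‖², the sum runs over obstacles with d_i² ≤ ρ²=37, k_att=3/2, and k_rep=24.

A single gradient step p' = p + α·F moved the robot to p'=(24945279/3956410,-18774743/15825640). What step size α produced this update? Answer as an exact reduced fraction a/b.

α = 1/20

F_att = 3/2·(g−p) = 3/2·(4,11) = (6.0000,16.5000)
o1: d²=421 > ρ²=37 → inactive
o2: d²=170 > ρ²=37 → inactive
o3: d²=37 ≤ ρ²=37; F_rep = 24·(1,6)/37² = (0.0175,0.1052)
o4: d²=17 ≤ ρ²=37; F_rep = 24·(1,-4)/17² = (0.0830,-0.3322)
F = F_att + ΣF_rep = (6.1006,16.2730)
Δp = p'−p = (0.3050,0.8137); α = Δx/Fx = (1206819/3956410) / (2413638/395641) = 1/20
check: Δy/Fy = (12876537/15825640) / (12876537/791282) = 1/20 ✓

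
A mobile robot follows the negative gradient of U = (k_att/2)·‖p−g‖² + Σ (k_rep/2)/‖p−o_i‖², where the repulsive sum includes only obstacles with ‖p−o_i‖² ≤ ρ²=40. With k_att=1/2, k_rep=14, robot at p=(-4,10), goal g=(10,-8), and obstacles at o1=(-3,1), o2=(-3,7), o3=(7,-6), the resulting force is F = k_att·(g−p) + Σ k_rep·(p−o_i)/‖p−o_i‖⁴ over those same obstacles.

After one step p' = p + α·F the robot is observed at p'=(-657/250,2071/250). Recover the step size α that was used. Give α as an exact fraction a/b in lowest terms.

α = 1/5

F_att = 1/2·(g−p) = 1/2·(14,-18) = (7.0000,-9.0000)
o1: d²=82 > ρ²=40 → inactive
o2: d²=10 ≤ ρ²=40; F_rep = 14·(-1,3)/10² = (-0.1400,0.4200)
o3: d²=377 > ρ²=40 → inactive
F = F_att + ΣF_rep = (6.8600,-8.5800)
Δp = p'−p = (1.3720,-1.7160); α = Δx/Fx = (343/250) / (343/50) = 1/5
check: Δy/Fy = (-429/250) / (-429/50) = 1/5 ✓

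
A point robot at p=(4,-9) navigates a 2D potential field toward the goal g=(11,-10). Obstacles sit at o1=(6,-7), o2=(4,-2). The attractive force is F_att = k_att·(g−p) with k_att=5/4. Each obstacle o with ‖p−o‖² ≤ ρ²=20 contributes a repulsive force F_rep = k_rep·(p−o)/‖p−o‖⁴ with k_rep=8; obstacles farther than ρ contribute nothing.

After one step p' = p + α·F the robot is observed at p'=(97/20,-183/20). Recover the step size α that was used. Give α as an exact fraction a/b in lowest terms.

F_att = 5/4·(g−p) = 5/4·(7,-1) = (8.7500,-1.2500)
o1: d²=8 ≤ ρ²=20; F_rep = 8·(-2,-2)/8² = (-0.2500,-0.2500)
o2: d²=49 > ρ²=20 → inactive
F = F_att + ΣF_rep = (8.5000,-1.5000)
Δp = p'−p = (0.8500,-0.1500); α = Δx/Fx = (17/20) / (17/2) = 1/10
check: Δy/Fy = (-3/20) / (-3/2) = 1/10 ✓

α = 1/10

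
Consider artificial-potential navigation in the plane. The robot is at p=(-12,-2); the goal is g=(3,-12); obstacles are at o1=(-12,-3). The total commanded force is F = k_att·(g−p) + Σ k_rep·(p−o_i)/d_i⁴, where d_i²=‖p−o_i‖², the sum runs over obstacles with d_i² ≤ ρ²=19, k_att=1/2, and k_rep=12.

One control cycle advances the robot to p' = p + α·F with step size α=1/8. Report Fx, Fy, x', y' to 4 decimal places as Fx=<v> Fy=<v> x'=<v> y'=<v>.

F_att = 1/2·(g−p) = 1/2·(15,-10) = (7.5000,-5.0000)
o1: d²=1 ≤ ρ²=19; F_rep = 12·(0,1)/1² = (0.0000,12.0000)
F = F_att + ΣF_rep = (7.5000,7.0000)
p' = p + 1/8·F = (-11.0625,-1.1250)

Fx=7.5000 Fy=7.0000 x'=-11.0625 y'=-1.1250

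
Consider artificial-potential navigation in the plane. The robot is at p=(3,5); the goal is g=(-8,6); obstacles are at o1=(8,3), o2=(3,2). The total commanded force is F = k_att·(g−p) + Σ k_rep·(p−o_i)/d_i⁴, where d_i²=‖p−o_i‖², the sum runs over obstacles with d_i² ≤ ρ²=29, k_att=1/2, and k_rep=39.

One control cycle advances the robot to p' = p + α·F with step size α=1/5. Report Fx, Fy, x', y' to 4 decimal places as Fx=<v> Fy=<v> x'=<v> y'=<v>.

F_att = 1/2·(g−p) = 1/2·(-11,1) = (-5.5000,0.5000)
o1: d²=29 ≤ ρ²=29; F_rep = 39·(-5,2)/29² = (-0.2319,0.0927)
o2: d²=9 ≤ ρ²=29; F_rep = 39·(0,3)/9² = (0.0000,1.4444)
F = F_att + ΣF_rep = (-5.7319,2.0372)
p' = p + 1/5·F = (1.8536,5.4074)

Fx=-5.7319 Fy=2.0372 x'=1.8536 y'=5.4074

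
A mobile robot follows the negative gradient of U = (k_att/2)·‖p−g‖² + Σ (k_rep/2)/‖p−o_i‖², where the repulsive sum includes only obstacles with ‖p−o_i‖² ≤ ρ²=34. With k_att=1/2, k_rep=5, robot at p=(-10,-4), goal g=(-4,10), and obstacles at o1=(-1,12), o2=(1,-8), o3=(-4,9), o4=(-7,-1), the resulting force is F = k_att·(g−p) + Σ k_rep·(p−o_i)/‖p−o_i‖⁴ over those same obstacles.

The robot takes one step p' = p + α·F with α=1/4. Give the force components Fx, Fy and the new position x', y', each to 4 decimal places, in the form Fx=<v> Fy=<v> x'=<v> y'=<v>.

Fx=2.9537 Fy=6.9537 x'=-9.2616 y'=-2.2616

F_att = 1/2·(g−p) = 1/2·(6,14) = (3.0000,7.0000)
o1: d²=337 > ρ²=34 → inactive
o2: d²=137 > ρ²=34 → inactive
o3: d²=205 > ρ²=34 → inactive
o4: d²=18 ≤ ρ²=34; F_rep = 5·(-3,-3)/18² = (-0.0463,-0.0463)
F = F_att + ΣF_rep = (2.9537,6.9537)
p' = p + 1/4·F = (-9.2616,-2.2616)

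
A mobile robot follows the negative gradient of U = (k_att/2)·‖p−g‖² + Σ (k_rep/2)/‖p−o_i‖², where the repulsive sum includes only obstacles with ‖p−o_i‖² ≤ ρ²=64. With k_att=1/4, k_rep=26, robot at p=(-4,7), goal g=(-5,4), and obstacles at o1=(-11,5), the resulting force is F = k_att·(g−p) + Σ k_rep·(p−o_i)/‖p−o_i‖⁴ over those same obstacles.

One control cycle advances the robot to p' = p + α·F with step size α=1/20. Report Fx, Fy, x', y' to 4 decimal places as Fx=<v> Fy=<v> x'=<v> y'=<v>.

Fx=-0.1852 Fy=-0.7315 x'=-4.0093 y'=6.9634

F_att = 1/4·(g−p) = 1/4·(-1,-3) = (-0.2500,-0.7500)
o1: d²=53 ≤ ρ²=64; F_rep = 26·(7,2)/53² = (0.0648,0.0185)
F = F_att + ΣF_rep = (-0.1852,-0.7315)
p' = p + 1/20·F = (-4.0093,6.9634)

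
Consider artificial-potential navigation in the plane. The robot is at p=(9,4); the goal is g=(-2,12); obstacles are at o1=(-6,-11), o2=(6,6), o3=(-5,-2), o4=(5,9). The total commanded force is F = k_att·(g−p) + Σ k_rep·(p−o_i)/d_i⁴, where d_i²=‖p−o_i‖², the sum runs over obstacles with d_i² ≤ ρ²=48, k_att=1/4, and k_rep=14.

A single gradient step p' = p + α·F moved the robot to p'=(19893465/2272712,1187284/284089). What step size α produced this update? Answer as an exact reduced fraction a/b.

α = 1/10

F_att = 1/4·(g−p) = 1/4·(-11,8) = (-2.7500,2.0000)
o1: d²=450 > ρ²=48 → inactive
o2: d²=13 ≤ ρ²=48; F_rep = 14·(3,-2)/13² = (0.2485,-0.1657)
o3: d²=232 > ρ²=48 → inactive
o4: d²=41 ≤ ρ²=48; F_rep = 14·(4,-5)/41² = (0.0333,-0.0416)
F = F_att + ΣF_rep = (-2.4682,1.7927)
Δp = p'−p = (-0.2468,0.1793); α = Δx/Fx = (-560943/2272712) / (-2804715/1136356) = 1/10
check: Δy/Fy = (50928/284089) / (509280/284089) = 1/10 ✓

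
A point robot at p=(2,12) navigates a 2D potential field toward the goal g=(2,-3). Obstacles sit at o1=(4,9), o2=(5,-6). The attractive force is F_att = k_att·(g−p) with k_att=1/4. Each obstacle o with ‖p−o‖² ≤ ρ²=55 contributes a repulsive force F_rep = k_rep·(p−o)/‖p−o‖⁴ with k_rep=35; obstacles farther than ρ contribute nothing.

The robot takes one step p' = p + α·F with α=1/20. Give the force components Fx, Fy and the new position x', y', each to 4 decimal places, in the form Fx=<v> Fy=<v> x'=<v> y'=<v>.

F_att = 1/4·(g−p) = 1/4·(0,-15) = (0.0000,-3.7500)
o1: d²=13 ≤ ρ²=55; F_rep = 35·(-2,3)/13² = (-0.4142,0.6213)
o2: d²=333 > ρ²=55 → inactive
F = F_att + ΣF_rep = (-0.4142,-3.1287)
p' = p + 1/20·F = (1.9793,11.8436)

Fx=-0.4142 Fy=-3.1287 x'=1.9793 y'=11.8436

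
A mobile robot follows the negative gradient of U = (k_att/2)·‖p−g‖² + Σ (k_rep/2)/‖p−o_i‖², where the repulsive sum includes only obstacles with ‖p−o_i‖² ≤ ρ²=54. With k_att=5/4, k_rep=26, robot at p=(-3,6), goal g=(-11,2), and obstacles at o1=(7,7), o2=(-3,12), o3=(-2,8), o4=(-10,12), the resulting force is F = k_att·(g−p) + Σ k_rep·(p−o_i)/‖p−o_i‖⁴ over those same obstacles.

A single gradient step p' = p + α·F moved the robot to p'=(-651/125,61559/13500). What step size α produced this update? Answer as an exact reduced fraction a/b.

F_att = 5/4·(g−p) = 5/4·(-8,-4) = (-10.0000,-5.0000)
o1: d²=101 > ρ²=54 → inactive
o2: d²=36 ≤ ρ²=54; F_rep = 26·(0,-6)/36² = (0.0000,-0.1204)
o3: d²=5 ≤ ρ²=54; F_rep = 26·(-1,-2)/5² = (-1.0400,-2.0800)
o4: d²=85 > ρ²=54 → inactive
F = F_att + ΣF_rep = (-11.0400,-7.2004)
Δp = p'−p = (-2.2080,-1.4401); α = Δx/Fx = (-276/125) / (-276/25) = 1/5
check: Δy/Fy = (-19441/13500) / (-19441/2700) = 1/5 ✓

α = 1/5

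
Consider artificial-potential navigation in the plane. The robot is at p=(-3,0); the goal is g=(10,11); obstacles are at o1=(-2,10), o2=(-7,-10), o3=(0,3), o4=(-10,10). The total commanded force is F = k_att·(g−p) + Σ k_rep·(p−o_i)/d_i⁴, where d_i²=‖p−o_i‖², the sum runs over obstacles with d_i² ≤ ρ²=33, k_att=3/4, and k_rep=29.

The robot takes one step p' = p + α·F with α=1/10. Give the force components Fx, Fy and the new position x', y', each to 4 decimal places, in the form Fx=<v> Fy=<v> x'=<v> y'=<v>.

F_att = 3/4·(g−p) = 3/4·(13,11) = (9.7500,8.2500)
o1: d²=101 > ρ²=33 → inactive
o2: d²=116 > ρ²=33 → inactive
o3: d²=18 ≤ ρ²=33; F_rep = 29·(-3,-3)/18² = (-0.2685,-0.2685)
o4: d²=149 > ρ²=33 → inactive
F = F_att + ΣF_rep = (9.4815,7.9815)
p' = p + 1/10·F = (-2.0519,0.7981)

Fx=9.4815 Fy=7.9815 x'=-2.0519 y'=0.7981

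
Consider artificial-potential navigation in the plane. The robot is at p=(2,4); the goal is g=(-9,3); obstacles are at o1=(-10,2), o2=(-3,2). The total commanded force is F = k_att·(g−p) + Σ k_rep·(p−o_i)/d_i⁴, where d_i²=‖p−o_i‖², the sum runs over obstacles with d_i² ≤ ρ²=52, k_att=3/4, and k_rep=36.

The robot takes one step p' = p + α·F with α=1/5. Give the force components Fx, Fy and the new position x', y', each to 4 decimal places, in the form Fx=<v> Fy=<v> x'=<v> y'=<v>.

Fx=-8.0360 Fy=-0.6644 x'=0.3928 y'=3.8671

F_att = 3/4·(g−p) = 3/4·(-11,-1) = (-8.2500,-0.7500)
o1: d²=148 > ρ²=52 → inactive
o2: d²=29 ≤ ρ²=52; F_rep = 36·(5,2)/29² = (0.2140,0.0856)
F = F_att + ΣF_rep = (-8.0360,-0.6644)
p' = p + 1/5·F = (0.3928,3.8671)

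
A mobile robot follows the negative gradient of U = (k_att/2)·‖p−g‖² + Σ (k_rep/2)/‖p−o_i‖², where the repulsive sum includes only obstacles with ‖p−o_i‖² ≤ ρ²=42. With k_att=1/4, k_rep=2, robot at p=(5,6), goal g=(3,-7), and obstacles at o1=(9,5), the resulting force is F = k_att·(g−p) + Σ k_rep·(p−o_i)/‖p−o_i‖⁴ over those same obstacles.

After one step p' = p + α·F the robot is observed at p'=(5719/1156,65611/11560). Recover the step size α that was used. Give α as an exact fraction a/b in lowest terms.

F_att = 1/4·(g−p) = 1/4·(-2,-13) = (-0.5000,-3.2500)
o1: d²=17 ≤ ρ²=42; F_rep = 2·(-4,1)/17² = (-0.0277,0.0069)
F = F_att + ΣF_rep = (-0.5277,-3.2431)
Δp = p'−p = (-0.0528,-0.3243); α = Δx/Fx = (-61/1156) / (-305/578) = 1/10
check: Δy/Fy = (-3749/11560) / (-3749/1156) = 1/10 ✓

α = 1/10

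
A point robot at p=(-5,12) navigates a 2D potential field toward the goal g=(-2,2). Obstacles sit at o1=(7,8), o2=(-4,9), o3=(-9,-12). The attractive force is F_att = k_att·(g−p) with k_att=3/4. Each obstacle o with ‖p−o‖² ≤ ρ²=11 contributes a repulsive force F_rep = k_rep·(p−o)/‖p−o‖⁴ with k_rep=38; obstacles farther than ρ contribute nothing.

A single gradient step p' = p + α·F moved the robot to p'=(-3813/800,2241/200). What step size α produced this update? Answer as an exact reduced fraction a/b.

α = 1/8

F_att = 3/4·(g−p) = 3/4·(3,-10) = (2.2500,-7.5000)
o1: d²=160 > ρ²=11 → inactive
o2: d²=10 ≤ ρ²=11; F_rep = 38·(-1,3)/10² = (-0.3800,1.1400)
o3: d²=592 > ρ²=11 → inactive
F = F_att + ΣF_rep = (1.8700,-6.3600)
Δp = p'−p = (0.2338,-0.7950); α = Δx/Fx = (187/800) / (187/100) = 1/8
check: Δy/Fy = (-159/200) / (-159/25) = 1/8 ✓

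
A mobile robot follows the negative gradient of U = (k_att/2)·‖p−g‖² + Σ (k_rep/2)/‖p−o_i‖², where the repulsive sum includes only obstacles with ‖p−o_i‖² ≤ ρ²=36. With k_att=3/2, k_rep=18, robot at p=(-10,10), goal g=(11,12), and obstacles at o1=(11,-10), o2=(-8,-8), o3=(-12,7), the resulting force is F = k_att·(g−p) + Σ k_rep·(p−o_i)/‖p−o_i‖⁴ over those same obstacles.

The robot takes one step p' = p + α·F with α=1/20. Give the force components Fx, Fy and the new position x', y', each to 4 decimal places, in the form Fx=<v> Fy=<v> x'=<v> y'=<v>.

F_att = 3/2·(g−p) = 3/2·(21,2) = (31.5000,3.0000)
o1: d²=841 > ρ²=36 → inactive
o2: d²=328 > ρ²=36 → inactive
o3: d²=13 ≤ ρ²=36; F_rep = 18·(2,3)/13² = (0.2130,0.3195)
F = F_att + ΣF_rep = (31.7130,3.3195)
p' = p + 1/20·F = (-8.4143,10.1660)

Fx=31.7130 Fy=3.3195 x'=-8.4143 y'=10.1660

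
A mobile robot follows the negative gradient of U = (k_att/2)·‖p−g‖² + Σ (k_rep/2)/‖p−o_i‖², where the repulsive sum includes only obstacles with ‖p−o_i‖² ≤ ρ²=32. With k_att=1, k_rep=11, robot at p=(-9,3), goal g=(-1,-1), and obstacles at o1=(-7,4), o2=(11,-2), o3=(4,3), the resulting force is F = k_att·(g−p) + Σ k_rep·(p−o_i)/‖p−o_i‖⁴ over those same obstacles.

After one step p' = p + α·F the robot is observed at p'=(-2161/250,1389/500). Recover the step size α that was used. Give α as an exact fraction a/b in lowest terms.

F_att = 1·(g−p) = 1·(8,-4) = (8.0000,-4.0000)
o1: d²=5 ≤ ρ²=32; F_rep = 11·(-2,-1)/5² = (-0.8800,-0.4400)
o2: d²=425 > ρ²=32 → inactive
o3: d²=169 > ρ²=32 → inactive
F = F_att + ΣF_rep = (7.1200,-4.4400)
Δp = p'−p = (0.3560,-0.2220); α = Δx/Fx = (89/250) / (178/25) = 1/20
check: Δy/Fy = (-111/500) / (-111/25) = 1/20 ✓

α = 1/20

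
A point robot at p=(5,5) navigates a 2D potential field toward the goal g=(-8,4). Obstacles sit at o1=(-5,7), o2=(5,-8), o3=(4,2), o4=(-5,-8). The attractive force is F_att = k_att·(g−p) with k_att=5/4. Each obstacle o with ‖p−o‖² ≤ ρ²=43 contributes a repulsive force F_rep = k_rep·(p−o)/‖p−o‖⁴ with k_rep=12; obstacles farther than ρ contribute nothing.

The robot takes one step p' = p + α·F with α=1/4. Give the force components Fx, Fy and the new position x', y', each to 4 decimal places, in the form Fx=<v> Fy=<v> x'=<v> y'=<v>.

Fx=-16.1300 Fy=-0.8900 x'=0.9675 y'=4.7775

F_att = 5/4·(g−p) = 5/4·(-13,-1) = (-16.2500,-1.2500)
o1: d²=104 > ρ²=43 → inactive
o2: d²=169 > ρ²=43 → inactive
o3: d²=10 ≤ ρ²=43; F_rep = 12·(1,3)/10² = (0.1200,0.3600)
o4: d²=269 > ρ²=43 → inactive
F = F_att + ΣF_rep = (-16.1300,-0.8900)
p' = p + 1/4·F = (0.9675,4.7775)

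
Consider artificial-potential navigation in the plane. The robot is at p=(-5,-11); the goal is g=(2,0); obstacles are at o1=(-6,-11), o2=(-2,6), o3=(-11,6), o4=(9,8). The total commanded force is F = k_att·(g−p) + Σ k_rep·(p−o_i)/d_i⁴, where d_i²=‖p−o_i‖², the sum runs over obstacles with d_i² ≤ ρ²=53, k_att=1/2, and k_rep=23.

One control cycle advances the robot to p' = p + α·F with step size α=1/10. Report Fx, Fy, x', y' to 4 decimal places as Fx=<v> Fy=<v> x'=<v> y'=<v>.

F_att = 1/2·(g−p) = 1/2·(7,11) = (3.5000,5.5000)
o1: d²=1 ≤ ρ²=53; F_rep = 23·(1,0)/1² = (23.0000,0.0000)
o2: d²=298 > ρ²=53 → inactive
o3: d²=325 > ρ²=53 → inactive
o4: d²=557 > ρ²=53 → inactive
F = F_att + ΣF_rep = (26.5000,5.5000)
p' = p + 1/10·F = (-2.3500,-10.4500)

Fx=26.5000 Fy=5.5000 x'=-2.3500 y'=-10.4500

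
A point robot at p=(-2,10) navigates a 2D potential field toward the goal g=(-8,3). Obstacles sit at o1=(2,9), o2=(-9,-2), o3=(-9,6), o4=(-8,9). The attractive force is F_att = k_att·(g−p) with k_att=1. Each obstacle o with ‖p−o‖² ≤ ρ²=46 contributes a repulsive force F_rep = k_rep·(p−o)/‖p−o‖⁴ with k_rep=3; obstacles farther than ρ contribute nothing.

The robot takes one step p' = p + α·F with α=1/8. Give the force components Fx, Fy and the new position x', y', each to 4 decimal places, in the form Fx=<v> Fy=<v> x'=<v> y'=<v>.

Fx=-6.0284 Fy=-6.9874 x'=-2.7535 y'=9.1266

F_att = 1·(g−p) = 1·(-6,-7) = (-6.0000,-7.0000)
o1: d²=17 ≤ ρ²=46; F_rep = 3·(-4,1)/17² = (-0.0415,0.0104)
o2: d²=193 > ρ²=46 → inactive
o3: d²=65 > ρ²=46 → inactive
o4: d²=37 ≤ ρ²=46; F_rep = 3·(6,1)/37² = (0.0131,0.0022)
F = F_att + ΣF_rep = (-6.0284,-6.9874)
p' = p + 1/8·F = (-2.7535,9.1266)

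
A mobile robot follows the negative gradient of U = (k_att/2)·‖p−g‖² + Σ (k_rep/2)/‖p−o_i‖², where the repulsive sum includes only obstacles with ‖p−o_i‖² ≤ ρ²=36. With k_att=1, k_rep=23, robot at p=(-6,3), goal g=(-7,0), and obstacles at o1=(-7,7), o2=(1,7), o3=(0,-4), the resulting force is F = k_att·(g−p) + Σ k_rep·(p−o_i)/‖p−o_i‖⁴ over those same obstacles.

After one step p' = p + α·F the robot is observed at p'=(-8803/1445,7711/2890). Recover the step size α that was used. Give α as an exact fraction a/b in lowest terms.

F_att = 1·(g−p) = 1·(-1,-3) = (-1.0000,-3.0000)
o1: d²=17 ≤ ρ²=36; F_rep = 23·(1,-4)/17² = (0.0796,-0.3183)
o2: d²=65 > ρ²=36 → inactive
o3: d²=85 > ρ²=36 → inactive
F = F_att + ΣF_rep = (-0.9204,-3.3183)
Δp = p'−p = (-0.0920,-0.3318); α = Δx/Fx = (-133/1445) / (-266/289) = 1/10
check: Δy/Fy = (-959/2890) / (-959/289) = 1/10 ✓

α = 1/10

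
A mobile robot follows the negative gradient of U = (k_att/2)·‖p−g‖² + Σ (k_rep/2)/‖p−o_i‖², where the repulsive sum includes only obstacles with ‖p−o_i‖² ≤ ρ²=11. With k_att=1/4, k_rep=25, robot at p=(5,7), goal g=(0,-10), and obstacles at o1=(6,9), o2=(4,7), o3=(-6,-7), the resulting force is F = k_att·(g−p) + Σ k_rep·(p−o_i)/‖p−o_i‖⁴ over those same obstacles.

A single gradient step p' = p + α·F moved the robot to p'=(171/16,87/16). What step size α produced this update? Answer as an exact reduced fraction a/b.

F_att = 1/4·(g−p) = 1/4·(-5,-17) = (-1.2500,-4.2500)
o1: d²=5 ≤ ρ²=11; F_rep = 25·(-1,-2)/5² = (-1.0000,-2.0000)
o2: d²=1 ≤ ρ²=11; F_rep = 25·(1,0)/1² = (25.0000,0.0000)
o3: d²=317 > ρ²=11 → inactive
F = F_att + ΣF_rep = (22.7500,-6.2500)
Δp = p'−p = (5.6875,-1.5625); α = Δx/Fx = (91/16) / (91/4) = 1/4
check: Δy/Fy = (-25/16) / (-25/4) = 1/4 ✓

α = 1/4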